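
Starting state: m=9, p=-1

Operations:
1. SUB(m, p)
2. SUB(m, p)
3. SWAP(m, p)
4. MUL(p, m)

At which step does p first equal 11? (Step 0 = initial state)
Step 3

Tracing p:
Initial: p = -1
After step 1: p = -1
After step 2: p = -1
After step 3: p = 11 ← first occurrence
After step 4: p = -11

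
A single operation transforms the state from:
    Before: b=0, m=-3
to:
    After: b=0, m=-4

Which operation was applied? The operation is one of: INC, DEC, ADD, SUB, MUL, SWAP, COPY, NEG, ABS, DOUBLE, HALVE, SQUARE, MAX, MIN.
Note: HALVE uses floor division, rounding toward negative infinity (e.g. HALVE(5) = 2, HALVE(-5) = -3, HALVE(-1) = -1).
DEC(m)

Analyzing the change:
Before: b=0, m=-3
After: b=0, m=-4
Variable m changed from -3 to -4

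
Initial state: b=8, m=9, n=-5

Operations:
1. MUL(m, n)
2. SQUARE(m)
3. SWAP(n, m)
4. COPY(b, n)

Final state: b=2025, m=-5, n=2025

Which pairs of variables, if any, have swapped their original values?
None

Comparing initial and final values:
n: -5 → 2025
b: 8 → 2025
m: 9 → -5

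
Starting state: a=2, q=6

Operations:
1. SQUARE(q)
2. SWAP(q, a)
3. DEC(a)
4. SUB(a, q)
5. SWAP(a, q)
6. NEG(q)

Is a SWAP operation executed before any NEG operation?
Yes

First SWAP: step 2
First NEG: step 6
Since 2 < 6, SWAP comes first.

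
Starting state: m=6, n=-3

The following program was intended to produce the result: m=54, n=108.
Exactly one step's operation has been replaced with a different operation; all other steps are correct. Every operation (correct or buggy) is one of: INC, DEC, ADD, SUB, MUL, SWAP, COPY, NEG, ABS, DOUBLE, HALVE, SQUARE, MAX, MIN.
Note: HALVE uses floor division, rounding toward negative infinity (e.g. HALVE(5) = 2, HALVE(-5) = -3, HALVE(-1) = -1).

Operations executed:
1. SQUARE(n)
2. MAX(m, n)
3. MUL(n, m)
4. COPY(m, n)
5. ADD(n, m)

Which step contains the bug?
Step 2

Trace with buggy code:
Initial: m=6, n=-3
After step 1: m=6, n=9
After step 2: m=9, n=9
After step 3: m=9, n=81
After step 4: m=81, n=81
After step 5: m=81, n=162
Actual final m=81, n=162 ≠ expected m=54, n=108.
Step 2 is the only position where a single-operation replacement can produce the expected result.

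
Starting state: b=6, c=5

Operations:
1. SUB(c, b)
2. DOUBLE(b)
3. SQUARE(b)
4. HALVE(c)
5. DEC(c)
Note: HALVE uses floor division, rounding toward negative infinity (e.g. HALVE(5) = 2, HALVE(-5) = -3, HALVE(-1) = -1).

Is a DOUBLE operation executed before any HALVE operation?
Yes

First DOUBLE: step 2
First HALVE: step 4
Since 2 < 4, DOUBLE comes first.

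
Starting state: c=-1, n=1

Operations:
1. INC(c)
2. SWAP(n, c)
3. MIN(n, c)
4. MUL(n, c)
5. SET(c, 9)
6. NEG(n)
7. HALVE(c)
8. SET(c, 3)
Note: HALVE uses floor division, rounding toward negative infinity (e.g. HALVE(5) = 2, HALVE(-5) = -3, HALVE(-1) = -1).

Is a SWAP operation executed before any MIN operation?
Yes

First SWAP: step 2
First MIN: step 3
Since 2 < 3, SWAP comes first.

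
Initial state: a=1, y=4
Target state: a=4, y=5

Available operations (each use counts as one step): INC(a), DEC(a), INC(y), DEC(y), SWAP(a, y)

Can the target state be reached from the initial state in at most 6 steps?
Yes

Path (4 steps): INC(a) → INC(a) → INC(a) → INC(y)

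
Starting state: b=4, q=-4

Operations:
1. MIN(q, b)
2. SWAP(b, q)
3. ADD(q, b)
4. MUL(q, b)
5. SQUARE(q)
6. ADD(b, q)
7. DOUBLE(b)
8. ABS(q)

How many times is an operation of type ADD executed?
2

Counting ADD operations:
Step 3: ADD(q, b) ← ADD
Step 6: ADD(b, q) ← ADD
Total: 2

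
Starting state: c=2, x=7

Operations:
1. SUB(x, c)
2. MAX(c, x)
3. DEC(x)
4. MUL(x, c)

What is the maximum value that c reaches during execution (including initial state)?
5

Values of c at each step:
Initial: c = 2
After step 1: c = 2
After step 2: c = 5 ← maximum
After step 3: c = 5
After step 4: c = 5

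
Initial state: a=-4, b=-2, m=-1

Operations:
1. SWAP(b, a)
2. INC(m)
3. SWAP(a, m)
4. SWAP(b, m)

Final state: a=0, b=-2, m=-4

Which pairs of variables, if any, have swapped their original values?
None

Comparing initial and final values:
a: -4 → 0
b: -2 → -2
m: -1 → -4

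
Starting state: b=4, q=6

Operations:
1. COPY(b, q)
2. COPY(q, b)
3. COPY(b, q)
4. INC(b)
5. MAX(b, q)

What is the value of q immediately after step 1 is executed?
q = 6

Tracing q through execution:
Initial: q = 6
After step 1 (COPY(b, q)): q = 6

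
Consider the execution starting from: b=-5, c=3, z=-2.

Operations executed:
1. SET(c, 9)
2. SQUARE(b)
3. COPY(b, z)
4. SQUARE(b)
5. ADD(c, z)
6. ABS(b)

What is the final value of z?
z = -2

Tracing execution:
Step 1: SET(c, 9) → z = -2
Step 2: SQUARE(b) → z = -2
Step 3: COPY(b, z) → z = -2
Step 4: SQUARE(b) → z = -2
Step 5: ADD(c, z) → z = -2
Step 6: ABS(b) → z = -2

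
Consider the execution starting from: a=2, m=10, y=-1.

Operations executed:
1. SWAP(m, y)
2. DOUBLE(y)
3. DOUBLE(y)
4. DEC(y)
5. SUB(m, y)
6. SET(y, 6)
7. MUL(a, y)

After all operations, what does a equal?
a = 12

Tracing execution:
Step 1: SWAP(m, y) → a = 2
Step 2: DOUBLE(y) → a = 2
Step 3: DOUBLE(y) → a = 2
Step 4: DEC(y) → a = 2
Step 5: SUB(m, y) → a = 2
Step 6: SET(y, 6) → a = 2
Step 7: MUL(a, y) → a = 12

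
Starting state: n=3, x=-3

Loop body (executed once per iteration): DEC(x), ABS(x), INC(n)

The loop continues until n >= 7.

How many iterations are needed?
4

Tracing iterations:
Initial: n=3, x=-3
After iteration 1: n=4, x=4
After iteration 2: n=5, x=3
After iteration 3: n=6, x=2
After iteration 4: n=7, x=1
n >= 7 now holds, so the loop exits after 4 iterations.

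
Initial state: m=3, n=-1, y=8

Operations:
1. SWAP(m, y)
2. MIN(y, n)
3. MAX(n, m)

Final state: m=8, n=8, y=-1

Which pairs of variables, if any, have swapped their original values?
(y, n)

Comparing initial and final values:
m: 3 → 8
y: 8 → -1
n: -1 → 8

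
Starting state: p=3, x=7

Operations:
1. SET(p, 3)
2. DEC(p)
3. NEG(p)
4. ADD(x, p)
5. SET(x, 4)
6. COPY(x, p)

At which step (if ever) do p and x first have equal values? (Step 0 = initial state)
Step 6

p and x first become equal after step 6.

Comparing values at each step:
Initial: p=3, x=7
After step 1: p=3, x=7
After step 2: p=2, x=7
After step 3: p=-2, x=7
After step 4: p=-2, x=5
After step 5: p=-2, x=4
After step 6: p=-2, x=-2 ← equal!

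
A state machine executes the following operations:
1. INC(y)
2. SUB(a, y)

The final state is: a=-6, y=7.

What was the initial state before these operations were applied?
a=1, y=6

Working backwards:
Final state: a=-6, y=7
Before step 2 (SUB(a, y)): a=1, y=7
Before step 1 (INC(y)): a=1, y=6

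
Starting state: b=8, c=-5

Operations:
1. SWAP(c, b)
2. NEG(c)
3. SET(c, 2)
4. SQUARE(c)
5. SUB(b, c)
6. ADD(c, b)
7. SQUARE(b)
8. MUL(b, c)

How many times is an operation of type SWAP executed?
1

Counting SWAP operations:
Step 1: SWAP(c, b) ← SWAP
Total: 1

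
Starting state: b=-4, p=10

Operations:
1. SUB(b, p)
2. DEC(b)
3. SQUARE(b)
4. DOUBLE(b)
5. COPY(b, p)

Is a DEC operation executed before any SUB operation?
No

First DEC: step 2
First SUB: step 1
Since 2 > 1, SUB comes first.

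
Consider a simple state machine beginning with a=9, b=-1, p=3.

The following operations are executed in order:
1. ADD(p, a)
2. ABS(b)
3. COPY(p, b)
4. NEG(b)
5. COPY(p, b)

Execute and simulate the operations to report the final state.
{a: 9, b: -1, p: -1}

Step-by-step execution:
Initial: a=9, b=-1, p=3
After step 1 (ADD(p, a)): a=9, b=-1, p=12
After step 2 (ABS(b)): a=9, b=1, p=12
After step 3 (COPY(p, b)): a=9, b=1, p=1
After step 4 (NEG(b)): a=9, b=-1, p=1
After step 5 (COPY(p, b)): a=9, b=-1, p=-1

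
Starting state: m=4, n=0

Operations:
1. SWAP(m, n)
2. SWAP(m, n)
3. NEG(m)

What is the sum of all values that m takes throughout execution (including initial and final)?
4

Values of m at each step:
Initial: m = 4
After step 1: m = 0
After step 2: m = 4
After step 3: m = -4
Sum = 4 + 0 + 4 + -4 = 4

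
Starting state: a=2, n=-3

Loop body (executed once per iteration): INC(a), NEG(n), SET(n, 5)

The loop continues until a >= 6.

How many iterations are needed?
4

Tracing iterations:
Initial: a=2, n=-3
After iteration 1: a=3, n=5
After iteration 2: a=4, n=5
After iteration 3: a=5, n=5
After iteration 4: a=6, n=5
a >= 6 now holds, so the loop exits after 4 iterations.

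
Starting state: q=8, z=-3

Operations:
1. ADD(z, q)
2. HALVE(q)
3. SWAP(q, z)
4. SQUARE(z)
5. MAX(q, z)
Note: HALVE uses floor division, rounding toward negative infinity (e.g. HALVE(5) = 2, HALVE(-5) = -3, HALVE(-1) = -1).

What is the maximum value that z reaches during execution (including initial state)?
16

Values of z at each step:
Initial: z = -3
After step 1: z = 5
After step 2: z = 5
After step 3: z = 4
After step 4: z = 16 ← maximum
After step 5: z = 16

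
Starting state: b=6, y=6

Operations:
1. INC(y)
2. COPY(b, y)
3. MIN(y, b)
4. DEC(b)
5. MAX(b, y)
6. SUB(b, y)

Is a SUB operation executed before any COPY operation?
No

First SUB: step 6
First COPY: step 2
Since 6 > 2, COPY comes first.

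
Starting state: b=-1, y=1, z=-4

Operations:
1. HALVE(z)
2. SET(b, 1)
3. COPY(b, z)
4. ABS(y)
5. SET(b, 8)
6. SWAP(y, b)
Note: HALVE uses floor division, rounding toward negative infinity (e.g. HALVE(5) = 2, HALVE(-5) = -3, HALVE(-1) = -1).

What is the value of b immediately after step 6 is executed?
b = 1

Tracing b through execution:
Initial: b = -1
After step 1 (HALVE(z)): b = -1
After step 2 (SET(b, 1)): b = 1
After step 3 (COPY(b, z)): b = -2
After step 4 (ABS(y)): b = -2
After step 5 (SET(b, 8)): b = 8
After step 6 (SWAP(y, b)): b = 1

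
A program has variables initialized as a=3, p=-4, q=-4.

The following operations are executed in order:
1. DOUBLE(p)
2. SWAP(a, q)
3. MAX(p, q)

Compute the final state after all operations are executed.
{a: -4, p: 3, q: 3}

Step-by-step execution:
Initial: a=3, p=-4, q=-4
After step 1 (DOUBLE(p)): a=3, p=-8, q=-4
After step 2 (SWAP(a, q)): a=-4, p=-8, q=3
After step 3 (MAX(p, q)): a=-4, p=3, q=3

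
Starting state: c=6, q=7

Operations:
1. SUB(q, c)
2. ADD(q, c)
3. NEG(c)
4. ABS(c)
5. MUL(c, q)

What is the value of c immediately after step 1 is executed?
c = 6

Tracing c through execution:
Initial: c = 6
After step 1 (SUB(q, c)): c = 6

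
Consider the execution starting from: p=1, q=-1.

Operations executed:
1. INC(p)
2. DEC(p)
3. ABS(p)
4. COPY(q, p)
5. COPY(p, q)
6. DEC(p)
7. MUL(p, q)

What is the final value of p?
p = 0

Tracing execution:
Step 1: INC(p) → p = 2
Step 2: DEC(p) → p = 1
Step 3: ABS(p) → p = 1
Step 4: COPY(q, p) → p = 1
Step 5: COPY(p, q) → p = 1
Step 6: DEC(p) → p = 0
Step 7: MUL(p, q) → p = 0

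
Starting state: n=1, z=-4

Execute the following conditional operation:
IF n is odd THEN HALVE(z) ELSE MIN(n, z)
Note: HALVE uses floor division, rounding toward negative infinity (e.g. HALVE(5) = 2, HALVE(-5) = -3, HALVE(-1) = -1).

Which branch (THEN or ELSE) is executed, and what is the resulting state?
Branch: THEN, Final state: n=1, z=-2

Evaluating condition: n is odd
Condition is True, so THEN branch executes
After HALVE(z): n=1, z=-2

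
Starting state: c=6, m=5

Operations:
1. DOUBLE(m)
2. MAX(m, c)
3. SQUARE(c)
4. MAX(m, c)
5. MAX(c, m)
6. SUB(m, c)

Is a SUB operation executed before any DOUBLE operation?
No

First SUB: step 6
First DOUBLE: step 1
Since 6 > 1, DOUBLE comes first.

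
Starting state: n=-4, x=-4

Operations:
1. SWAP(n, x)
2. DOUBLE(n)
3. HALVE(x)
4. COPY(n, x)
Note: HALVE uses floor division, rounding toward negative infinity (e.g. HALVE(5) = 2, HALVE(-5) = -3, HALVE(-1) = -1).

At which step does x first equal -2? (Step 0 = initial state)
Step 3

Tracing x:
Initial: x = -4
After step 1: x = -4
After step 2: x = -4
After step 3: x = -2 ← first occurrence
After step 4: x = -2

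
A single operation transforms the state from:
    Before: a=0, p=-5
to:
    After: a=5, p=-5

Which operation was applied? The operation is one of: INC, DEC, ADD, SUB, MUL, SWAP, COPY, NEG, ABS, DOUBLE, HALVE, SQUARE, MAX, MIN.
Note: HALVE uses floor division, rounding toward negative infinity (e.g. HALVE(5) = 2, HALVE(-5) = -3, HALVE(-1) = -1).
SUB(a, p)

Analyzing the change:
Before: a=0, p=-5
After: a=5, p=-5
Variable a changed from 0 to 5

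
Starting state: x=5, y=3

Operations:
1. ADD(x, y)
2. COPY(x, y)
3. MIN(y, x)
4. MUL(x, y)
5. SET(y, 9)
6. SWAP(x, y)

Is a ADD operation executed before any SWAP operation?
Yes

First ADD: step 1
First SWAP: step 6
Since 1 < 6, ADD comes first.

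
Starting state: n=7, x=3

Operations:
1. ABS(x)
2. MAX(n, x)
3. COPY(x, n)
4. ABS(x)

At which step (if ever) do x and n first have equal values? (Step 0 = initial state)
Step 3

x and n first become equal after step 3.

Comparing values at each step:
Initial: x=3, n=7
After step 1: x=3, n=7
After step 2: x=3, n=7
After step 3: x=7, n=7 ← equal!
After step 4: x=7, n=7 ← equal!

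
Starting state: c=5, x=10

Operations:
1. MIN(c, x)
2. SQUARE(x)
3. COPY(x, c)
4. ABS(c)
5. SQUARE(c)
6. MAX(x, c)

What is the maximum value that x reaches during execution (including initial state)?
100

Values of x at each step:
Initial: x = 10
After step 1: x = 10
After step 2: x = 100 ← maximum
After step 3: x = 5
After step 4: x = 5
After step 5: x = 5
After step 6: x = 25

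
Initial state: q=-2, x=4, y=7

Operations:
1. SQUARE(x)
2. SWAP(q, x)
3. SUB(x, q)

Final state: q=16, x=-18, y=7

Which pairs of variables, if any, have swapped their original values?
None

Comparing initial and final values:
q: -2 → 16
y: 7 → 7
x: 4 → -18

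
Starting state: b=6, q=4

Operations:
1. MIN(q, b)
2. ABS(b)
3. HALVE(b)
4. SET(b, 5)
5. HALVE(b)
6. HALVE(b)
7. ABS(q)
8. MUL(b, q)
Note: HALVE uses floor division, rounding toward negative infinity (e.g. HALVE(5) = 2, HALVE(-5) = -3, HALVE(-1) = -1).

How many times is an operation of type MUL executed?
1

Counting MUL operations:
Step 8: MUL(b, q) ← MUL
Total: 1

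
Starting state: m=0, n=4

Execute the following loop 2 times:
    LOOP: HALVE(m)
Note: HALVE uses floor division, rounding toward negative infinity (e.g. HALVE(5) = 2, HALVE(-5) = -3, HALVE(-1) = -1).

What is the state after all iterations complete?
m=0, n=4

Iteration trace:
Start: m=0, n=4
After iteration 1: m=0, n=4
After iteration 2: m=0, n=4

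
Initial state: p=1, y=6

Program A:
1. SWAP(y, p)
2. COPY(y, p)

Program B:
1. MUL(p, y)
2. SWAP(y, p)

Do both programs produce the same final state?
Yes

Program A final state: p=6, y=6
Program B final state: p=6, y=6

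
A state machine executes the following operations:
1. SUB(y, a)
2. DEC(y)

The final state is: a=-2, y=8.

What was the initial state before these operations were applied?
a=-2, y=7

Working backwards:
Final state: a=-2, y=8
Before step 2 (DEC(y)): a=-2, y=9
Before step 1 (SUB(y, a)): a=-2, y=7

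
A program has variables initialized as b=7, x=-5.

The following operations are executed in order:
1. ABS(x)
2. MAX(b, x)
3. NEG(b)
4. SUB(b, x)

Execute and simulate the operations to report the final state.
{b: -12, x: 5}

Step-by-step execution:
Initial: b=7, x=-5
After step 1 (ABS(x)): b=7, x=5
After step 2 (MAX(b, x)): b=7, x=5
After step 3 (NEG(b)): b=-7, x=5
After step 4 (SUB(b, x)): b=-12, x=5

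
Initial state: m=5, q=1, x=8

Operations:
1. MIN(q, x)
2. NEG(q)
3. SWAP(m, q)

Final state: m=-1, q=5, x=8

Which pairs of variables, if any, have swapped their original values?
None

Comparing initial and final values:
q: 1 → 5
x: 8 → 8
m: 5 → -1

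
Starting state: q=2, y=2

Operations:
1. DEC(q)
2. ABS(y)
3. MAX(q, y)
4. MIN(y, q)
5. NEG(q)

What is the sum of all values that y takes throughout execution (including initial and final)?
12

Values of y at each step:
Initial: y = 2
After step 1: y = 2
After step 2: y = 2
After step 3: y = 2
After step 4: y = 2
After step 5: y = 2
Sum = 2 + 2 + 2 + 2 + 2 + 2 = 12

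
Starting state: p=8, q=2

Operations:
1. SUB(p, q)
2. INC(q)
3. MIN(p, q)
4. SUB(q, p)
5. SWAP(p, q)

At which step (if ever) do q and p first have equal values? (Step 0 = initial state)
Step 3

q and p first become equal after step 3.

Comparing values at each step:
Initial: q=2, p=8
After step 1: q=2, p=6
After step 2: q=3, p=6
After step 3: q=3, p=3 ← equal!
After step 4: q=0, p=3
After step 5: q=3, p=0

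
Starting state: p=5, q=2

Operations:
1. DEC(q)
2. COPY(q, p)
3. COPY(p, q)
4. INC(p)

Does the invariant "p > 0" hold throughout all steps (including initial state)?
Yes

The invariant holds at every step.

State at each step:
Initial: p=5, q=2
After step 1: p=5, q=1
After step 2: p=5, q=5
After step 3: p=5, q=5
After step 4: p=6, q=5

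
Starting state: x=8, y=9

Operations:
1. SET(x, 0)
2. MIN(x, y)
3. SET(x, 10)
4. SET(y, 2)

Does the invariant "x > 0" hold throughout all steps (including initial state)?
No, violated after step 1

The invariant is violated after step 1.

State at each step:
Initial: x=8, y=9
After step 1: x=0, y=9
After step 2: x=0, y=9
After step 3: x=10, y=9
After step 4: x=10, y=2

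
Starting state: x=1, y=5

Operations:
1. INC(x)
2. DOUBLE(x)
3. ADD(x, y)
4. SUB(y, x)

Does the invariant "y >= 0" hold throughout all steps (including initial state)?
No, violated after step 4

The invariant is violated after step 4.

State at each step:
Initial: x=1, y=5
After step 1: x=2, y=5
After step 2: x=4, y=5
After step 3: x=9, y=5
After step 4: x=9, y=-4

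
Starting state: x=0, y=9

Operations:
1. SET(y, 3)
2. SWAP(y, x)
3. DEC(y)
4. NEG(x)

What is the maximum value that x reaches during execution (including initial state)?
3

Values of x at each step:
Initial: x = 0
After step 1: x = 0
After step 2: x = 3 ← maximum
After step 3: x = 3
After step 4: x = -3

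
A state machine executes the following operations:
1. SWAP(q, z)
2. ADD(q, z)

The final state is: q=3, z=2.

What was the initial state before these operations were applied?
q=2, z=1

Working backwards:
Final state: q=3, z=2
Before step 2 (ADD(q, z)): q=1, z=2
Before step 1 (SWAP(q, z)): q=2, z=1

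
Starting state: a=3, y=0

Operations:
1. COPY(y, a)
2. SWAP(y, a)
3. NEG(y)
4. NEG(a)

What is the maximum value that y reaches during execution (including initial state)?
3

Values of y at each step:
Initial: y = 0
After step 1: y = 3 ← maximum
After step 2: y = 3
After step 3: y = -3
After step 4: y = -3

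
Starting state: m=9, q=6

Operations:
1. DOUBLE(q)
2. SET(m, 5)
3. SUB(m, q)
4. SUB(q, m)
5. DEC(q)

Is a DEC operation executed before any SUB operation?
No

First DEC: step 5
First SUB: step 3
Since 5 > 3, SUB comes first.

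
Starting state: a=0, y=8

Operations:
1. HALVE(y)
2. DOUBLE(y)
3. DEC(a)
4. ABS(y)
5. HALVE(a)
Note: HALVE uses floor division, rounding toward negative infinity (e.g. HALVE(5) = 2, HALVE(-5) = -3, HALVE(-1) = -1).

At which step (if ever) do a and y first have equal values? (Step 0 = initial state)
Never

a and y never become equal during execution.

Comparing values at each step:
Initial: a=0, y=8
After step 1: a=0, y=4
After step 2: a=0, y=8
After step 3: a=-1, y=8
After step 4: a=-1, y=8
After step 5: a=-1, y=8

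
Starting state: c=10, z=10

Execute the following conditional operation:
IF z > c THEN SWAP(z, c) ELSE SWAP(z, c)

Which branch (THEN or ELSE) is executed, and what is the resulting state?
Branch: ELSE, Final state: c=10, z=10

Evaluating condition: z > c
z = 10, c = 10
Condition is False, so ELSE branch executes
After SWAP(z, c): c=10, z=10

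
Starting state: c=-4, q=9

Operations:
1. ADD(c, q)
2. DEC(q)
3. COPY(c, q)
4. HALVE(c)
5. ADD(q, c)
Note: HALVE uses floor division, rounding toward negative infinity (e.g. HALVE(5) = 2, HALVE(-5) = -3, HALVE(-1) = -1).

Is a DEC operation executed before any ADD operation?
No

First DEC: step 2
First ADD: step 1
Since 2 > 1, ADD comes first.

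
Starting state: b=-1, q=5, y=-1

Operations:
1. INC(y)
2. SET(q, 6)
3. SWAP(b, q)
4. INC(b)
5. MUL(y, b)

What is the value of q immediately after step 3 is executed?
q = -1

Tracing q through execution:
Initial: q = 5
After step 1 (INC(y)): q = 5
After step 2 (SET(q, 6)): q = 6
After step 3 (SWAP(b, q)): q = -1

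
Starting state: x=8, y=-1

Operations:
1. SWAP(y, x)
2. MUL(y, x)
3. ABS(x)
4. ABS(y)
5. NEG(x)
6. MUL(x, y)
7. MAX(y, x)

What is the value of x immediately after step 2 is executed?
x = -1

Tracing x through execution:
Initial: x = 8
After step 1 (SWAP(y, x)): x = -1
After step 2 (MUL(y, x)): x = -1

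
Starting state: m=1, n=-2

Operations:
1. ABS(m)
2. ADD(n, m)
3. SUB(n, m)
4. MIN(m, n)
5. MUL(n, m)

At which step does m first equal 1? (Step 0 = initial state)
Step 0

Tracing m:
Initial: m = 1 ← first occurrence
After step 1: m = 1
After step 2: m = 1
After step 3: m = 1
After step 4: m = -2
After step 5: m = -2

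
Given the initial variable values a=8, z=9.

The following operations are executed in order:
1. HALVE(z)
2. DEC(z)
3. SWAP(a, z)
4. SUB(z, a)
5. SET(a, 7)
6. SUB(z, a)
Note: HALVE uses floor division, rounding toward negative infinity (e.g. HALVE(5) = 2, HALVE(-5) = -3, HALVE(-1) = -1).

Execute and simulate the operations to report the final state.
{a: 7, z: -2}

Step-by-step execution:
Initial: a=8, z=9
After step 1 (HALVE(z)): a=8, z=4
After step 2 (DEC(z)): a=8, z=3
After step 3 (SWAP(a, z)): a=3, z=8
After step 4 (SUB(z, a)): a=3, z=5
After step 5 (SET(a, 7)): a=7, z=5
After step 6 (SUB(z, a)): a=7, z=-2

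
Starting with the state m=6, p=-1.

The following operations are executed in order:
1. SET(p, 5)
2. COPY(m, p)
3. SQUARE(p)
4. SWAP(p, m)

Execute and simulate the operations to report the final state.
{m: 25, p: 5}

Step-by-step execution:
Initial: m=6, p=-1
After step 1 (SET(p, 5)): m=6, p=5
After step 2 (COPY(m, p)): m=5, p=5
After step 3 (SQUARE(p)): m=5, p=25
After step 4 (SWAP(p, m)): m=25, p=5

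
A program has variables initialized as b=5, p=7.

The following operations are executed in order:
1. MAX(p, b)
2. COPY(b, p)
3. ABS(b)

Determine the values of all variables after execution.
{b: 7, p: 7}

Step-by-step execution:
Initial: b=5, p=7
After step 1 (MAX(p, b)): b=5, p=7
After step 2 (COPY(b, p)): b=7, p=7
After step 3 (ABS(b)): b=7, p=7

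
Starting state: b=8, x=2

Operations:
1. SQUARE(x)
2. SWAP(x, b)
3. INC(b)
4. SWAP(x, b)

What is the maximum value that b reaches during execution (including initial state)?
8

Values of b at each step:
Initial: b = 8 ← maximum
After step 1: b = 8
After step 2: b = 4
After step 3: b = 5
After step 4: b = 8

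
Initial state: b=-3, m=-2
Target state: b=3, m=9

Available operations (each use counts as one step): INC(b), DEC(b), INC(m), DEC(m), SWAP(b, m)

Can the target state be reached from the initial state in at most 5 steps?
No

The target state cannot be reached within 5 steps.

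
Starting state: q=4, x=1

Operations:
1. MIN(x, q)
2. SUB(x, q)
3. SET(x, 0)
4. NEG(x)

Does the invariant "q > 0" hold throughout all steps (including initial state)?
Yes

The invariant holds at every step.

State at each step:
Initial: q=4, x=1
After step 1: q=4, x=1
After step 2: q=4, x=-3
After step 3: q=4, x=0
After step 4: q=4, x=0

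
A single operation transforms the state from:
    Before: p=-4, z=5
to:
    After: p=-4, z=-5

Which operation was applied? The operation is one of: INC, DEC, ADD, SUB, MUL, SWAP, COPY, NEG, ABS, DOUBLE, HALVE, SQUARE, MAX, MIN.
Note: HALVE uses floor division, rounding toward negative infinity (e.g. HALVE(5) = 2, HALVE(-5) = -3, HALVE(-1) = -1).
NEG(z)

Analyzing the change:
Before: p=-4, z=5
After: p=-4, z=-5
Variable z changed from 5 to -5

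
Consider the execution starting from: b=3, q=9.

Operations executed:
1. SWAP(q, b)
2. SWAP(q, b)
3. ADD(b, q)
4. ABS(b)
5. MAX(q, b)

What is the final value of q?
q = 12

Tracing execution:
Step 1: SWAP(q, b) → q = 3
Step 2: SWAP(q, b) → q = 9
Step 3: ADD(b, q) → q = 9
Step 4: ABS(b) → q = 9
Step 5: MAX(q, b) → q = 12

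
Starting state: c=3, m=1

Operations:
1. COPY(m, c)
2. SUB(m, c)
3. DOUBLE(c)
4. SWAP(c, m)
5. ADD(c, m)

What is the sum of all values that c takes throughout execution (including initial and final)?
21

Values of c at each step:
Initial: c = 3
After step 1: c = 3
After step 2: c = 3
After step 3: c = 6
After step 4: c = 0
After step 5: c = 6
Sum = 3 + 3 + 3 + 6 + 0 + 6 = 21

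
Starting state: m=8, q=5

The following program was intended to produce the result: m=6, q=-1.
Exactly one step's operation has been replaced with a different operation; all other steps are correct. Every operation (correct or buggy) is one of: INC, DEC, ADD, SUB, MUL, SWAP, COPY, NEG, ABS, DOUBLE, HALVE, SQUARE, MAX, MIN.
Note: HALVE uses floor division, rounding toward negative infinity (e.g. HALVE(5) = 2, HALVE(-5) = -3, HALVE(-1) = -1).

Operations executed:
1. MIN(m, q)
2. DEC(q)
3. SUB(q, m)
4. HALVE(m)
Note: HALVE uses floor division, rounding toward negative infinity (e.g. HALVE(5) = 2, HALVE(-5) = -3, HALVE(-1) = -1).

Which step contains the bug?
Step 4

Trace with buggy code:
Initial: m=8, q=5
After step 1: m=5, q=5
After step 2: m=5, q=4
After step 3: m=5, q=-1
After step 4: m=2, q=-1
Actual final m=2, q=-1 ≠ expected m=6, q=-1.
Step 4 is the only position where a single-operation replacement can produce the expected result.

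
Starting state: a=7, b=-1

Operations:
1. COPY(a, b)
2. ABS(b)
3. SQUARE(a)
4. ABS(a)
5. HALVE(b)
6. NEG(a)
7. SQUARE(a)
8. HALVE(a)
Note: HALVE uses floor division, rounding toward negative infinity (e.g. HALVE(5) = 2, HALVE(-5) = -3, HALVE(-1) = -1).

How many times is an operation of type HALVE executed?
2

Counting HALVE operations:
Step 5: HALVE(b) ← HALVE
Step 8: HALVE(a) ← HALVE
Total: 2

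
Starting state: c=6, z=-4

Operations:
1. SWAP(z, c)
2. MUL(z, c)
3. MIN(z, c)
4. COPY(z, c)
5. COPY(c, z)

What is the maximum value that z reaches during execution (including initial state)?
6

Values of z at each step:
Initial: z = -4
After step 1: z = 6 ← maximum
After step 2: z = -24
After step 3: z = -24
After step 4: z = -4
After step 5: z = -4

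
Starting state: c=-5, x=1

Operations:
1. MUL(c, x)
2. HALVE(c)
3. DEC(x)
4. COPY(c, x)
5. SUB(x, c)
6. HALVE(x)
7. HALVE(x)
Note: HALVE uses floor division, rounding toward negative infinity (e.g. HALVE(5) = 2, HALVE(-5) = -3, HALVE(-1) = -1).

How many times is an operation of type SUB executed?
1

Counting SUB operations:
Step 5: SUB(x, c) ← SUB
Total: 1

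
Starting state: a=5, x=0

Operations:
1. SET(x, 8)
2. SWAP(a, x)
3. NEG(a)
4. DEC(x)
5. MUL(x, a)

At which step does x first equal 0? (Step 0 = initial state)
Step 0

Tracing x:
Initial: x = 0 ← first occurrence
After step 1: x = 8
After step 2: x = 5
After step 3: x = 5
After step 4: x = 4
After step 5: x = -32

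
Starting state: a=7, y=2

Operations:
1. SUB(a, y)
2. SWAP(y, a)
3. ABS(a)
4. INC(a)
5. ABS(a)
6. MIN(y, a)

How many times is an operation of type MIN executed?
1

Counting MIN operations:
Step 6: MIN(y, a) ← MIN
Total: 1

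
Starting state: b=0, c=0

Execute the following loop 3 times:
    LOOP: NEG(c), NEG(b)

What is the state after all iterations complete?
b=0, c=0

Iteration trace:
Start: b=0, c=0
After iteration 1: b=0, c=0
After iteration 2: b=0, c=0
After iteration 3: b=0, c=0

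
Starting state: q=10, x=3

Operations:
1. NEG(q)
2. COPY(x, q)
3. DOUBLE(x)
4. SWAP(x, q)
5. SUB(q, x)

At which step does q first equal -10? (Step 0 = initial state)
Step 1

Tracing q:
Initial: q = 10
After step 1: q = -10 ← first occurrence
After step 2: q = -10
After step 3: q = -10
After step 4: q = -20
After step 5: q = -10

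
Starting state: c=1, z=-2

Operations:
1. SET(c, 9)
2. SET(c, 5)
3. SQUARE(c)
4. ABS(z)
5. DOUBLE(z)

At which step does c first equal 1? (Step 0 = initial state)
Step 0

Tracing c:
Initial: c = 1 ← first occurrence
After step 1: c = 9
After step 2: c = 5
After step 3: c = 25
After step 4: c = 25
After step 5: c = 25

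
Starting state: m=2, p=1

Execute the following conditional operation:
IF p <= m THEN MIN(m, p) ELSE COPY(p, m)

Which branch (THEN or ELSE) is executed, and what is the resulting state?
Branch: THEN, Final state: m=1, p=1

Evaluating condition: p <= m
p = 1, m = 2
Condition is True, so THEN branch executes
After MIN(m, p): m=1, p=1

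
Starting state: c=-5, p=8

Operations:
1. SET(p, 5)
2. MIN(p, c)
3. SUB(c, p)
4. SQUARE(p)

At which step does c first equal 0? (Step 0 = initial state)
Step 3

Tracing c:
Initial: c = -5
After step 1: c = -5
After step 2: c = -5
After step 3: c = 0 ← first occurrence
After step 4: c = 0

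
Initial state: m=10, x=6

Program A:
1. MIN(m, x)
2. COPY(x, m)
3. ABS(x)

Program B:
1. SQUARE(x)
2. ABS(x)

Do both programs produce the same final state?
No

Program A final state: m=6, x=6
Program B final state: m=10, x=36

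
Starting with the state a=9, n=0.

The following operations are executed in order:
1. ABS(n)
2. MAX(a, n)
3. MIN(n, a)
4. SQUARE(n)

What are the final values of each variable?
{a: 9, n: 0}

Step-by-step execution:
Initial: a=9, n=0
After step 1 (ABS(n)): a=9, n=0
After step 2 (MAX(a, n)): a=9, n=0
After step 3 (MIN(n, a)): a=9, n=0
After step 4 (SQUARE(n)): a=9, n=0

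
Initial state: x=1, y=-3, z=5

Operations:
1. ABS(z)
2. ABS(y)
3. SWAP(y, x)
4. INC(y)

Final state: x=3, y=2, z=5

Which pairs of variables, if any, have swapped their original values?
None

Comparing initial and final values:
z: 5 → 5
x: 1 → 3
y: -3 → 2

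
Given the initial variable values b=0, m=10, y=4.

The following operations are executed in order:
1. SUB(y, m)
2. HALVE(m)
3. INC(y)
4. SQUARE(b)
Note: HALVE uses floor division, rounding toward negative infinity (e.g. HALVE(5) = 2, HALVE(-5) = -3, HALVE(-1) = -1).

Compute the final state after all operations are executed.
{b: 0, m: 5, y: -5}

Step-by-step execution:
Initial: b=0, m=10, y=4
After step 1 (SUB(y, m)): b=0, m=10, y=-6
After step 2 (HALVE(m)): b=0, m=5, y=-6
After step 3 (INC(y)): b=0, m=5, y=-5
After step 4 (SQUARE(b)): b=0, m=5, y=-5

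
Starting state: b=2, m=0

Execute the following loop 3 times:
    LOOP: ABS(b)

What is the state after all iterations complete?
b=2, m=0

Iteration trace:
Start: b=2, m=0
After iteration 1: b=2, m=0
After iteration 2: b=2, m=0
After iteration 3: b=2, m=0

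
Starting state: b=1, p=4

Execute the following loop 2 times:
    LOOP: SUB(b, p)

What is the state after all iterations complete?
b=-7, p=4

Iteration trace:
Start: b=1, p=4
After iteration 1: b=-3, p=4
After iteration 2: b=-7, p=4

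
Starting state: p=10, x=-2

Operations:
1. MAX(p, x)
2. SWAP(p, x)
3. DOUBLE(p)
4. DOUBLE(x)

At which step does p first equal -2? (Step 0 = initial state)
Step 2

Tracing p:
Initial: p = 10
After step 1: p = 10
After step 2: p = -2 ← first occurrence
After step 3: p = -4
After step 4: p = -4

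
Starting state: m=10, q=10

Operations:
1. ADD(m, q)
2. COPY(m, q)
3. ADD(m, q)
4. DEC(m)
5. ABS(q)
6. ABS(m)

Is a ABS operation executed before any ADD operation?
No

First ABS: step 5
First ADD: step 1
Since 5 > 1, ADD comes first.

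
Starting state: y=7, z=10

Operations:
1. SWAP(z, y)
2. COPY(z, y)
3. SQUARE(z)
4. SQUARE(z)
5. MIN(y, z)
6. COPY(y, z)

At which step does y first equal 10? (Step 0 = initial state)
Step 1

Tracing y:
Initial: y = 7
After step 1: y = 10 ← first occurrence
After step 2: y = 10
After step 3: y = 10
After step 4: y = 10
After step 5: y = 10
After step 6: y = 10000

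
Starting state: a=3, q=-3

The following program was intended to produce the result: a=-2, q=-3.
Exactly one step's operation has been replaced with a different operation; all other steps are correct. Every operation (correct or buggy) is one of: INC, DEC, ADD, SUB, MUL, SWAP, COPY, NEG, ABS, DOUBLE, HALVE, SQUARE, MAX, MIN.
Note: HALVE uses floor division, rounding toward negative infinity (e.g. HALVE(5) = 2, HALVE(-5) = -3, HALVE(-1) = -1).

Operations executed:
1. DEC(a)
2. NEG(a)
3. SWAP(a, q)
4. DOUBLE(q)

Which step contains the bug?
Step 4

Trace with buggy code:
Initial: a=3, q=-3
After step 1: a=2, q=-3
After step 2: a=-2, q=-3
After step 3: a=-3, q=-2
After step 4: a=-3, q=-4
Actual final a=-3, q=-4 ≠ expected a=-2, q=-3.
Step 4 is the only position where a single-operation replacement can produce the expected result.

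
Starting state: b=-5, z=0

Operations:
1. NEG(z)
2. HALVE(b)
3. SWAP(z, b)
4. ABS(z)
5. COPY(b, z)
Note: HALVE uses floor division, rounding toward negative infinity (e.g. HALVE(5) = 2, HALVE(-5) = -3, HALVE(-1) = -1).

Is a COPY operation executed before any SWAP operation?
No

First COPY: step 5
First SWAP: step 3
Since 5 > 3, SWAP comes first.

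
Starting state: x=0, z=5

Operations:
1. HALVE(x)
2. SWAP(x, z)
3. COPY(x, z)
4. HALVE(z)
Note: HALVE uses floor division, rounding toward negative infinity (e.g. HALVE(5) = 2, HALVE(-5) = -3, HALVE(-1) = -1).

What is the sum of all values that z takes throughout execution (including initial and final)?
10

Values of z at each step:
Initial: z = 5
After step 1: z = 5
After step 2: z = 0
After step 3: z = 0
After step 4: z = 0
Sum = 5 + 5 + 0 + 0 + 0 = 10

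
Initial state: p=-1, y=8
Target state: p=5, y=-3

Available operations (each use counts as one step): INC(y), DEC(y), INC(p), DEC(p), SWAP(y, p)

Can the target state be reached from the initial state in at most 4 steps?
No

The target state cannot be reached within 4 steps.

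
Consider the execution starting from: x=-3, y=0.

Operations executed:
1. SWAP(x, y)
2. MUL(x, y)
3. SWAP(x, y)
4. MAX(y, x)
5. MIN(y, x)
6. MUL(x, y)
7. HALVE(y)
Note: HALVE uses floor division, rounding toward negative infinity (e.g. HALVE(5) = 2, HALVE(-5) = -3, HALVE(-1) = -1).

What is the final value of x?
x = 9

Tracing execution:
Step 1: SWAP(x, y) → x = 0
Step 2: MUL(x, y) → x = 0
Step 3: SWAP(x, y) → x = -3
Step 4: MAX(y, x) → x = -3
Step 5: MIN(y, x) → x = -3
Step 6: MUL(x, y) → x = 9
Step 7: HALVE(y) → x = 9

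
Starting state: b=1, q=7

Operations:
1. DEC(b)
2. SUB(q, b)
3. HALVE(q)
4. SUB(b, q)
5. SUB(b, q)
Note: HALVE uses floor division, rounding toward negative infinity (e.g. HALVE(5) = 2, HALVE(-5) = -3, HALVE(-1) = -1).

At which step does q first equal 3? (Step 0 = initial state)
Step 3

Tracing q:
Initial: q = 7
After step 1: q = 7
After step 2: q = 7
After step 3: q = 3 ← first occurrence
After step 4: q = 3
After step 5: q = 3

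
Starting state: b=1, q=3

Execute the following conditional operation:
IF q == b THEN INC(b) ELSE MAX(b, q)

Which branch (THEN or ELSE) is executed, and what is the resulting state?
Branch: ELSE, Final state: b=3, q=3

Evaluating condition: q == b
q = 3, b = 1
Condition is False, so ELSE branch executes
After MAX(b, q): b=3, q=3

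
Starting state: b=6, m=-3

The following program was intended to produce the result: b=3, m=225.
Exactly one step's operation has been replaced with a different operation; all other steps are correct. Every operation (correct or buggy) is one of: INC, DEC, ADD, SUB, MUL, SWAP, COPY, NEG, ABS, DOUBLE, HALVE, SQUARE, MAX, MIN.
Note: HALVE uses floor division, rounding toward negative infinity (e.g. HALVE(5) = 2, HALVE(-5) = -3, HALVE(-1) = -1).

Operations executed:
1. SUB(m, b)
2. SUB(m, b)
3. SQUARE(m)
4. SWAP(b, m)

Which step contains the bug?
Step 4

Trace with buggy code:
Initial: b=6, m=-3
After step 1: b=6, m=-9
After step 2: b=6, m=-15
After step 3: b=6, m=225
After step 4: b=225, m=6
Actual final b=225, m=6 ≠ expected b=3, m=225.
Step 4 is the only position where a single-operation replacement can produce the expected result.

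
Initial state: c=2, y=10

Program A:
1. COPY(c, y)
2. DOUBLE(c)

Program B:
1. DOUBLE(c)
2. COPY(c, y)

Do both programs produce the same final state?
No

Program A final state: c=20, y=10
Program B final state: c=10, y=10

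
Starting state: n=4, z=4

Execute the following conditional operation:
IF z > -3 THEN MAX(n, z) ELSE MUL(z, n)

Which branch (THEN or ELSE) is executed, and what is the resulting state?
Branch: THEN, Final state: n=4, z=4

Evaluating condition: z > -3
z = 4
Condition is True, so THEN branch executes
After MAX(n, z): n=4, z=4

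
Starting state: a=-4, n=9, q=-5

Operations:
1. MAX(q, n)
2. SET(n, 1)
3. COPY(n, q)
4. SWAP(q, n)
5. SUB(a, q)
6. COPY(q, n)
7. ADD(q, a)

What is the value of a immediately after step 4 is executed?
a = -4

Tracing a through execution:
Initial: a = -4
After step 1 (MAX(q, n)): a = -4
After step 2 (SET(n, 1)): a = -4
After step 3 (COPY(n, q)): a = -4
After step 4 (SWAP(q, n)): a = -4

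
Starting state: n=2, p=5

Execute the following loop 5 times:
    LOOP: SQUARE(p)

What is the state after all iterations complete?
n=2, p=23283064365386962890625

Iteration trace:
Start: n=2, p=5
After iteration 1: n=2, p=25
After iteration 2: n=2, p=625
After iteration 3: n=2, p=390625
After iteration 4: n=2, p=152587890625
After iteration 5: n=2, p=23283064365386962890625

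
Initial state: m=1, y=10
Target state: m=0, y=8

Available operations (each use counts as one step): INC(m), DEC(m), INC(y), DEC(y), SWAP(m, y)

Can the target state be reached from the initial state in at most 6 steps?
Yes

Path (3 steps): DEC(m) → DEC(y) → DEC(y)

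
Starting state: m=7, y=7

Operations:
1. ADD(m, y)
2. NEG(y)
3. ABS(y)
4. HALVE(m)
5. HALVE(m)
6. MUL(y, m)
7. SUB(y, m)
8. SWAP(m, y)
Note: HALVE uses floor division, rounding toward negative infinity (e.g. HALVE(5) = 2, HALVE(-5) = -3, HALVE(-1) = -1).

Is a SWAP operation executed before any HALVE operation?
No

First SWAP: step 8
First HALVE: step 4
Since 8 > 4, HALVE comes first.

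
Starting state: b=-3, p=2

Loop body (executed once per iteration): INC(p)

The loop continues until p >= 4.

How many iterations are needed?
2

Tracing iterations:
Initial: b=-3, p=2
After iteration 1: b=-3, p=3
After iteration 2: b=-3, p=4
p >= 4 now holds, so the loop exits after 2 iterations.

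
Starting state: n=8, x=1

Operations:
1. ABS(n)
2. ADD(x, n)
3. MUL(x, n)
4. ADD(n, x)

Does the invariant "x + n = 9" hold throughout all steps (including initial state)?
No, violated after step 2

The invariant is violated after step 2.

State at each step:
Initial: n=8, x=1
After step 1: n=8, x=1
After step 2: n=8, x=9
After step 3: n=8, x=72
After step 4: n=80, x=72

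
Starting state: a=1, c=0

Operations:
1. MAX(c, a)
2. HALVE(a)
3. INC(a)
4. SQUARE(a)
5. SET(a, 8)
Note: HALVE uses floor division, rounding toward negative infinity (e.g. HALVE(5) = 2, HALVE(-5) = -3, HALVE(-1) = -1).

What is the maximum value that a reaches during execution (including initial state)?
8

Values of a at each step:
Initial: a = 1
After step 1: a = 1
After step 2: a = 0
After step 3: a = 1
After step 4: a = 1
After step 5: a = 8 ← maximum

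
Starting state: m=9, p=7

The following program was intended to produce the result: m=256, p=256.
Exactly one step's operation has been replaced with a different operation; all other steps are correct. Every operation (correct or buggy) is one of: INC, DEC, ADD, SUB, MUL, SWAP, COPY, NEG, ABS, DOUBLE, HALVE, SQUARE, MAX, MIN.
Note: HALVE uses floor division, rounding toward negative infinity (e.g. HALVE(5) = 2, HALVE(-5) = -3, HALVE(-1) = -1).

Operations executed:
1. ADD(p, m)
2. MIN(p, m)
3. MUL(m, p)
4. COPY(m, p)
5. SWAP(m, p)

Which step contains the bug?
Step 2

Trace with buggy code:
Initial: m=9, p=7
After step 1: m=9, p=16
After step 2: m=9, p=9
After step 3: m=81, p=9
After step 4: m=9, p=9
After step 5: m=9, p=9
Actual final m=9, p=9 ≠ expected m=256, p=256.
Step 2 is the only position where a single-operation replacement can produce the expected result.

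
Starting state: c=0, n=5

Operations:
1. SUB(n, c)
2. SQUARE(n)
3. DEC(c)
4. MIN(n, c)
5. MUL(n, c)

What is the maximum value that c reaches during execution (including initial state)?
0

Values of c at each step:
Initial: c = 0 ← maximum
After step 1: c = 0
After step 2: c = 0
After step 3: c = -1
After step 4: c = -1
After step 5: c = -1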